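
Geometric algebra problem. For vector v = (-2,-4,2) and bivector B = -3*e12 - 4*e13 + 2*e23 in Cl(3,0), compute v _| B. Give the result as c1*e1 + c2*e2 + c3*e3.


Left contraction v _| B = <vB>_1 (grade-1 part of the geometric product vB).
Using e1_|e12 = e2, e2_|e12 = -e1, e1_|e13 = e3, e3_|e13 = -e1, e2_|e23 = e3, e3_|e23 = -e2:
e1 coeff: -v2*b12 - v3*b13 = -(-4)*(-3) - (2)*(-4) = -4
e2 coeff: v1*b12 - v3*b23 = (-2)*(-3) - (2)*(2) = 2
e3 coeff: v1*b13 + v2*b23 = (-2)*(-4) + (-4)*(2) = 0
v _| B = -4*e1 + 2*e2 + 0*e3


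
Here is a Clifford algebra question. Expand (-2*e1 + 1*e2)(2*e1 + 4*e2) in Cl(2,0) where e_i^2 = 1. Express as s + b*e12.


Expand: (-2*e1 + 1*e2)(2*e1 + 4*e2)
= (-2)*2*e1e1 + (-2)*4*e1e2 + 1*2*e2e1 + 1*4*e2e2
Using e1^2 = e2^2 = 1, e2e1 = -e1e2:
Scalar part s = (-2)*2 + 1*4 = -4 + 4 = 0
Bivector part b = (-2)*4 - 1*2 = -8 - 2 = -10
uv = 0 - 10*e12


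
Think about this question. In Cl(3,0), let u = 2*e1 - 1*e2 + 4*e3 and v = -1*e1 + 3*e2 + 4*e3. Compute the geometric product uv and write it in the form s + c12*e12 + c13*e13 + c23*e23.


In Cl(3,0): e_i^2 = 1, e_ie_j = -e_je_i for i != j.
Scalar part = u . v = 2*(-1) + (-1)*3 + 4*4
= -2 + (-3) + 16 = 11
e12 coeff = 2*3 - (-1)*(-1) = 6 - 1 = 5
e13 coeff = 2*4 - 4*(-1) = 8 - (-4) = 12
e23 coeff = (-1)*4 - 4*3 = -4 - 12 = -16
uv = 11 + 5*e12 + 12*e13 - 16*e23


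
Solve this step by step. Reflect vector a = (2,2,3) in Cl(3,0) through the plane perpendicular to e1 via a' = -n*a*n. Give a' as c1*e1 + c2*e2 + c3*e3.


Reflection formula: a' = -n*a*n, with n = e1 (unit vector, n^2 = 1).
For reflection through hyperplane perp to e1:
The component along e1 flips sign, others stay.
a = (2, 2, 3)
a' = (-2, 2, 3)
a' = -2*e1 + 2*e2 + 3*e3


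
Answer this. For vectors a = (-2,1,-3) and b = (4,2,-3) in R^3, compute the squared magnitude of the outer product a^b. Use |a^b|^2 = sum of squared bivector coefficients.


a wedge b = (a1*b2 - a2*b1)*e12 + (a1*b3 - a3*b1)*e13 + (a2*b3 - a3*b2)*e23
e12 coeff: (-2)*2 - 1*4 = -4 - 4 = -8
e13 coeff: (-2)*(-3) - (-3)*4 = 6 - (-12) = 18
e23 coeff: 1*(-3) - (-3)*2 = -3 - (-6) = 3
|a wedge b|^2 = (-8)^2 + 18^2 + 3^2
= 64 + 324 + 9
= 397


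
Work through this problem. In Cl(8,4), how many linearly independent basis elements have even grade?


Even subalgebra dimension = 2^(n-1)
n = 8 + 4 = 12
2^(12 - 1) = 2^11 = 2048
Verification: sum of C(12,k) for even k = 1 + 66 + 495 + 924 + 495 + 66 + 1 = 2048
Result = 2048


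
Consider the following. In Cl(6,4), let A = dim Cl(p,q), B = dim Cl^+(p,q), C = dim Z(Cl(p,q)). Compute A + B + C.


n = 6 + 4 = 10
Total dim = 2^10 = 1024
Even subalgebra dim = 2^9 = 512
n is even, so center dim = 1
Sum = 1024 + 512 + 1 = 1537


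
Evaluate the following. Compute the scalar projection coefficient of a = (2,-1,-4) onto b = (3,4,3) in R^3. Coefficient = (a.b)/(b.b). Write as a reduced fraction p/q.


Projection coefficient = (a . b) / (b . b)
a . b = 2*3 + (-1)*4 + (-4)*3
= 6 + (-4) + (-12) = -10
b . b = 3^2 + 4^2 + 3^2
= 9 + 16 + 9 = 34
Coefficient = -10/34
In lowest terms: -5/17


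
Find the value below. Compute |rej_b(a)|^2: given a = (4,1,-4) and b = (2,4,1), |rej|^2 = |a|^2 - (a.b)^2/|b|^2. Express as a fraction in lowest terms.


|a|^2 = 4^2 + 1^2 + (-4)^2 = 33
|b|^2 = 2^2 + 4^2 + 1^2 = 21
a . b = 4*2 + 1*4 + (-4)*1 = 8
(a.b)^2 = 8^2 = 64
|rej|^2 = 33 - 64/21
= (693 - 64)/21
= 629/21
In lowest terms: 629/21


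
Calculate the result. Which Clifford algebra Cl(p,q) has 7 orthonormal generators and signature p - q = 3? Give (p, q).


We need p + q = 7 and p - q = 3.
Adding: 2p = 7 + 3 = 10, so p = 5.
Then q = 7 - 5 = 2.
(p, q) = (5, 2)


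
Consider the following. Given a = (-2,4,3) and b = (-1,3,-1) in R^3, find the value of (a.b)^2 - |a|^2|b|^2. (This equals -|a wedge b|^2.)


a . b = (-2)*(-1) + 4*3 + 3*(-1)
= 2 + 12 + (-3) = 11
|a|^2 = (-2)^2 + 4^2 + 3^2 = 29
|b|^2 = (-1)^2 + 3^2 + (-1)^2 = 11
(a.b)^2 = 11^2 = 121
|a|^2 * |b|^2 = 29 * 11 = 319
Result = 121 - 319 = -198


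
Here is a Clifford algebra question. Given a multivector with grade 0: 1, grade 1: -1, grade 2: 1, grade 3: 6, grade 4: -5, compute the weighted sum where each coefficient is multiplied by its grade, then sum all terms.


Grade-weighted sum = sum of grade_k * coefficient_k
0*1 = 0
1*(-1) = -1
2*1 = 2
3*6 = 18
4*(-5) = -20
Total = 0 + (-1) + 2 + 18 + (-20) = -1


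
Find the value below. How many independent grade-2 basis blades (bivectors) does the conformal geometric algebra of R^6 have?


The conformal model of R^6 uses Cl(7,1) with m = 6 + 2 = 8 generators.
Number of grade-2 blades = C(m, 2) = C(8, 2)
= 8*7/2 = 28


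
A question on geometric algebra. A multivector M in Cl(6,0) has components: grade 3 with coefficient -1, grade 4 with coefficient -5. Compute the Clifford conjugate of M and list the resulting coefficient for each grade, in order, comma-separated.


Clifford conjugate sign for grade k: (-1)^(k(k+1)/2)
Grade 3: (-1)^(3*4/2) = (-1)^6 = 1, coeff -1 -> -1
Grade 4: (-1)^(4*5/2) = (-1)^10 = 1, coeff -5 -> -5
Conjugated coefficients: -1, -5


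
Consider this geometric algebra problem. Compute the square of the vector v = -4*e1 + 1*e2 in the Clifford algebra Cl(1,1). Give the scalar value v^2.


v^2 = sum of c_i^2 * e_i^2
Positive signature terms (e_i^2 = +1): (-4)^2 = 16
Negative signature terms (e_j^2 = -1): 1^2 = 1
v^2 = 16 - 1 = 15


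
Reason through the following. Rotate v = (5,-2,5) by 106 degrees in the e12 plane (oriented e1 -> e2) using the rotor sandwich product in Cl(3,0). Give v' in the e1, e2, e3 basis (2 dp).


Rotor R = cos(53deg) - sin(53deg)*e12
Rotation angle theta = 2 * 53 = 106 degrees in the e12 plane (e1 -> e2).
The component perpendicular to the plane (e3) is invariant: v'_3 = v3 = 5.00
cos(106deg) = -0.2756, sin(106deg) = 0.9613
v'_1 = v1*cos(theta) - v2*sin(theta) = 5*(-0.2756) - (-2)*0.9613 = 0.54
v'_2 = v1*sin(theta) + v2*cos(theta) = 5*0.9613 + (-2)*(-0.2756) = 5.36
v' = 0.54*e1 + 5.36*e2 + 5.00*e3


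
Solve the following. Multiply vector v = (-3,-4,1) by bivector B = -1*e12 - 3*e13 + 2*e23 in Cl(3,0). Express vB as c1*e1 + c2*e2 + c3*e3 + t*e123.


vB has grade-1 (vector) and grade-3 (trivector) parts: vB = (v _| B) + (v ^ B).
Vector part <vB>_1:
  e1: -v2*b12 - v3*b13 = -(-4)*(-1) - (1)*(-3) = -1
  e2: v1*b12 - v3*b23 = (-3)*(-1) - (1)*(2) = 1
  e3: v1*b13 + v2*b23 = (-3)*(-3) + (-4)*(2) = 1
Trivector part <vB>_3:
  e123: v1*b23 - v2*b13 + v3*b12 = (-3)*(2) - (-4)*(-3) + (1)*(-1) = -19
vB = -1*e1 + 1*e2 + 1*e3 - 19*e123


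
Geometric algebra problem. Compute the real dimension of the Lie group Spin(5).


Spin(n) double-covers SO(n); both have Lie algebra so(n) of dimension n(n-1)/2.
n = 5
n(n-1) = 5 * 4 = 20
dim Spin(5) = 20/2 = 10


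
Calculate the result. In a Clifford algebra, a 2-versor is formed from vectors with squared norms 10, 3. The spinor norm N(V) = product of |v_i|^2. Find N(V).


Spinor norm N(V) = |v1|^2 * |v2|^2 * ... * |v2|^2
= 10 * 3
Running product: 10, 30
N(V) = 30


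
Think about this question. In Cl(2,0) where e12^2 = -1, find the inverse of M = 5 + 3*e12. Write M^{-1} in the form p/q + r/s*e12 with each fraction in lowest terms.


M = 5 + 3*e12, where e12^2 = -1.
Since M commutes with its reverse ~M = a - b*e12, M * ~M = a^2 - b^2*e12^2 = a^2 + b^2.
So M^{-1} = ~M / (a^2 + b^2) = (a - b*e12)/(a^2 + b^2).
a^2 + b^2 = 25 + 9 = 34
Scalar part = 5/34 = 5/34
Bivector coeff = -3/34 = -3/34
M^{-1} = 5/34 - 3/34*e12


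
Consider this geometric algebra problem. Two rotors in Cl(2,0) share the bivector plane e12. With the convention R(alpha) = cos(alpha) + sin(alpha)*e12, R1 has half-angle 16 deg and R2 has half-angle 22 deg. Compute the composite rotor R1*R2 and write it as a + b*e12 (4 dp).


Same-plane rotors commute and their half-angles add:
R1*R2 = cos(a1 + a2) + sin(a1 + a2)*e12.
a1 + a2 = 16 + 22 = 38 deg
cos(38 deg) = 0.7880
sin(38 deg) = 0.6157
R1*R2 = 0.7880 + 0.6157*e12


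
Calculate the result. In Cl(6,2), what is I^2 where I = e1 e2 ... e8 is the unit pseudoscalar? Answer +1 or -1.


The pseudoscalar I = e1...e_n (product of all n generators) of Cl(p,q) satisfies I^2 = (-1)^(q + n(n-1)/2).
p = 6, q = 2, n = p + q = 8
n(n-1)/2 = 8 * 7 / 2 = 28
Exponent = q + n(n-1)/2 = 2 + 28 = 30
I^2 = (-1)^30 = +1


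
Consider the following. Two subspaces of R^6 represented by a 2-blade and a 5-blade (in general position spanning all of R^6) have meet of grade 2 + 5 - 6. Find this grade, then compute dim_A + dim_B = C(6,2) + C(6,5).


Meet grade = grade(A) + grade(B) - n
= 2 + 5 - 6 = 1
C(6,2) = 15
C(6,5) = 6
dim_A + dim_B = 15 + 6 = 21


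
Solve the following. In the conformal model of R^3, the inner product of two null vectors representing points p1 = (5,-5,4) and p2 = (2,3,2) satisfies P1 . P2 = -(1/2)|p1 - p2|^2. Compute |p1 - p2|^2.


p1 - p2 = (3, -8, 2)
|p1 - p2|^2 = 3^2 + (-8)^2 + 2^2
= 9 + 64 + 4
= 77


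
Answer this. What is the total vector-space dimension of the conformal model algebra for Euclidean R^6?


The conformal model of R^6 uses Cl(7,1): the 6 Euclidean generators plus two extra orthogonal generators e+ (e+^2 = +1) and e- (e-^2 = -1), from which the null vectors e0, einf are built.
Number of generators m = 6 + 2 = 8.
dim Cl(p,q) = 2^m = 2^8 = 256


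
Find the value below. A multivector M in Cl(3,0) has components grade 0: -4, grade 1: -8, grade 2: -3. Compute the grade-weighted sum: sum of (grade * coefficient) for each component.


Grade-weighted sum = sum of grade_k * coefficient_k
0*(-4) = 0
1*(-8) = -8
2*(-3) = -6
Total = 0 + (-8) + (-6) = -14


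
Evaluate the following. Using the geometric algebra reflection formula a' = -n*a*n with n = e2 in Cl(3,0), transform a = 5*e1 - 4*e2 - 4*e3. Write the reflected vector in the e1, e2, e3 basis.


Reflection formula: a' = -n*a*n, with n = e2 (unit vector, n^2 = 1).
For reflection through hyperplane perp to e2:
The component along e2 flips sign, others stay.
a = (5, -4, -4)
a' = (5, 4, -4)
a' = 5*e1 + 4*e2 - 4*e3


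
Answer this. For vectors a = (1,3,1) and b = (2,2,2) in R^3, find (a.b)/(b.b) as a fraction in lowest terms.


Projection coefficient = (a . b) / (b . b)
a . b = 1*2 + 3*2 + 1*2
= 2 + 6 + 2 = 10
b . b = 2^2 + 2^2 + 2^2
= 4 + 4 + 4 = 12
Coefficient = 10/12
In lowest terms: 5/6


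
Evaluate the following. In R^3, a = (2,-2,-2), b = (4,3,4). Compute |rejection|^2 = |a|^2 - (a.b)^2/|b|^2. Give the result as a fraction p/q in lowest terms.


|a|^2 = 2^2 + (-2)^2 + (-2)^2 = 12
|b|^2 = 4^2 + 3^2 + 4^2 = 41
a . b = 2*4 + (-2)*3 + (-2)*4 = -6
(a.b)^2 = (-6)^2 = 36
|rej|^2 = 12 - 36/41
= (492 - 36)/41
= 456/41
In lowest terms: 456/41


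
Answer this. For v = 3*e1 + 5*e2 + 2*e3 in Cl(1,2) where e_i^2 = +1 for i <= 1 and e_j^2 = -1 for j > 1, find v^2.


v^2 = sum of c_i^2 * e_i^2
Positive signature terms (e_i^2 = +1): 3^2 = 9
Negative signature terms (e_j^2 = -1): 5^2 + 2^2 = 29
v^2 = 9 - 29 = -20


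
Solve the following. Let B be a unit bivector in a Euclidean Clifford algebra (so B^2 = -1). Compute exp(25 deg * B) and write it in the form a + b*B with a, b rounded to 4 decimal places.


For a unit bivector B with B^2 = -1, the exponential series gives
e^(theta*B) = cos(theta) + sin(theta)*B (the GA analogue of Euler's formula).
theta = 25 degrees = 0.436332 rad
cos(25 deg) = 0.9063
sin(25 deg) = 0.4226
exp(theta*B) = 0.9063 + 0.4226*B


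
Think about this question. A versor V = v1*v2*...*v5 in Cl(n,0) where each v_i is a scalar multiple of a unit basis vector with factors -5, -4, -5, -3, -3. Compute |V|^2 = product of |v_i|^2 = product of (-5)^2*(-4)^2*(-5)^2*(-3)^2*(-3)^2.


Each vector v_i has |v_i|^2 = s_i^2
Squared scales: (-5)^2 = 25, (-4)^2 = 16, (-5)^2 = 25, (-3)^2 = 9, (-3)^2 = 9
|V|^2 = 25 * 16 * 25 * 9 * 9
= 810000


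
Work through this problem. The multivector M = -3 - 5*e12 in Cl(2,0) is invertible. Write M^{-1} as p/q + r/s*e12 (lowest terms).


M = -3 - 5*e12, where e12^2 = -1.
Since M commutes with its reverse ~M = a - b*e12, M * ~M = a^2 - b^2*e12^2 = a^2 + b^2.
So M^{-1} = ~M / (a^2 + b^2) = (a - b*e12)/(a^2 + b^2).
a^2 + b^2 = 9 + 25 = 34
Scalar part = -3/34 = -3/34
Bivector coeff = 5/34 = 5/34
M^{-1} = -3/34 + 5/34*e12


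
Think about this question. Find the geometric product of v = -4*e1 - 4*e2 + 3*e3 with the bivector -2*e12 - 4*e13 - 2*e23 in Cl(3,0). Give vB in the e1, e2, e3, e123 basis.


vB has grade-1 (vector) and grade-3 (trivector) parts: vB = (v _| B) + (v ^ B).
Vector part <vB>_1:
  e1: -v2*b12 - v3*b13 = -(-4)*(-2) - (3)*(-4) = 4
  e2: v1*b12 - v3*b23 = (-4)*(-2) - (3)*(-2) = 14
  e3: v1*b13 + v2*b23 = (-4)*(-4) + (-4)*(-2) = 24
Trivector part <vB>_3:
  e123: v1*b23 - v2*b13 + v3*b12 = (-4)*(-2) - (-4)*(-4) + (3)*(-2) = -14
vB = 4*e1 + 14*e2 + 24*e3 - 14*e123


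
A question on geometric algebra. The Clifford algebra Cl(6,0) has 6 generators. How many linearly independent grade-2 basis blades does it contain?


Number of grade-k basis blades in Cl(p,q) with n = p + q is C(n, k).
n = 6 + 0 = 6
C(6, 2) = 6! / (2! * 4!)
= 720 / (2 * 24)
= 15


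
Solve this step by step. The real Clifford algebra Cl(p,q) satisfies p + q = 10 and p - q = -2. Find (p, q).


We need p + q = 10 and p - q = -2.
Adding: 2p = 10 + (-2) = 8, so p = 4.
Then q = 10 - 4 = 6.
(p, q) = (4, 6)


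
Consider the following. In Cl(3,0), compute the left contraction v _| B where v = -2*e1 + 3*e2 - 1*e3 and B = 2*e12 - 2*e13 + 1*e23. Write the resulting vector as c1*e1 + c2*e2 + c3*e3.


Left contraction v _| B = <vB>_1 (grade-1 part of the geometric product vB).
Using e1_|e12 = e2, e2_|e12 = -e1, e1_|e13 = e3, e3_|e13 = -e1, e2_|e23 = e3, e3_|e23 = -e2:
e1 coeff: -v2*b12 - v3*b13 = -(3)*(2) - (-1)*(-2) = -8
e2 coeff: v1*b12 - v3*b23 = (-2)*(2) - (-1)*(1) = -3
e3 coeff: v1*b13 + v2*b23 = (-2)*(-2) + (3)*(1) = 7
v _| B = -8*e1 - 3*e2 + 7*e3


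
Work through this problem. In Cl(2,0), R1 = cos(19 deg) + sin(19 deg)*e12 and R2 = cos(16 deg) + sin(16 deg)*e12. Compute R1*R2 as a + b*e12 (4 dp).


Same-plane rotors commute and their half-angles add:
R1*R2 = cos(a1 + a2) + sin(a1 + a2)*e12.
a1 + a2 = 19 + 16 = 35 deg
cos(35 deg) = 0.8192
sin(35 deg) = 0.5736
R1*R2 = 0.8192 + 0.5736*e12


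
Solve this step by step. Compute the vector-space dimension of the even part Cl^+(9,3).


Even subalgebra dimension = 2^(n-1)
n = 9 + 3 = 12
2^(12 - 1) = 2^11 = 2048
Verification: sum of C(12,k) for even k = 1 + 66 + 495 + 924 + 495 + 66 + 1 = 2048
Result = 2048


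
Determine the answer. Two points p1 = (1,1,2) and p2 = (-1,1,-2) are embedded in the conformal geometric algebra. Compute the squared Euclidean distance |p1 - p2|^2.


p1 - p2 = (2, 0, 4)
|p1 - p2|^2 = 2^2 + 0^2 + 4^2
= 4 + 0 + 16
= 20


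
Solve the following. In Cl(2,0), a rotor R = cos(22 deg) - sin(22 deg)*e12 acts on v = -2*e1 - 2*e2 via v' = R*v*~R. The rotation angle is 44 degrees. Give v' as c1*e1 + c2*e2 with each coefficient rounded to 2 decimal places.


Rotor R = cos(22deg) - sin(22deg)*e12
Rotation angle theta = 2 * 22 = 44 degrees
v' = R*v*~R rotates v by theta.
cos(44deg) = 0.7193, sin(44deg) = 0.6947
v'_1 = -2*cos(44deg) - (-2)*sin(44deg)
= -2*0.7193 - (-2)*0.6947
= -0.05
v'_2 = -2*sin(44deg) + (-2)*cos(44deg)
= -2*0.6947 + (-2)*0.7193
= -2.83
v' = -0.05*e1 - 2.83*e2


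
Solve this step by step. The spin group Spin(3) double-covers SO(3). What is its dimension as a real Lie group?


Spin(n) double-covers SO(n); both have Lie algebra so(n) of dimension n(n-1)/2.
n = 3
n(n-1) = 3 * 2 = 6
dim Spin(3) = 6/2 = 3


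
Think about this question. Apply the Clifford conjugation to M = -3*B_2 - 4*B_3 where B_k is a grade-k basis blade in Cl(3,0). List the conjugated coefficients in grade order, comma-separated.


Clifford conjugate sign for grade k: (-1)^(k(k+1)/2)
Grade 2: (-1)^(2*3/2) = (-1)^3 = -1, coeff -3 -> 3
Grade 3: (-1)^(3*4/2) = (-1)^6 = 1, coeff -4 -> -4
Conjugated coefficients: 3, -4


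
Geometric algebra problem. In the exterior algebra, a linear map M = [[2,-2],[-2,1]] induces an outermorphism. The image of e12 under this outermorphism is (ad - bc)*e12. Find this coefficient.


The outermorphism of a linear map f sends e1^e2 to f(e1)^f(e2).
f(e1) = 2*e1 - 2*e2
f(e2) = -2*e1 + 1*e2
f(e1) ^ f(e2) = (2*e1 - 2*e2) ^ (-2*e1 + 1*e2)
= 2*1*e12 + (-2)*(-2)*e21
= (2 - 4)*e12
= -2*e12
Coefficient = -2


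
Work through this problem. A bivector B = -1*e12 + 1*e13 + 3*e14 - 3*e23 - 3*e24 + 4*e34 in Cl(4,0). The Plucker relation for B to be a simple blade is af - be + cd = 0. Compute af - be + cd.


Plucker relation: af - be + cd
a*f = (-1)*4 = -4
b*e = 1*(-3) = -3
c*d = 3*(-3) = -9
af - be + cd = -4 - (-3) + (-9)
= -10


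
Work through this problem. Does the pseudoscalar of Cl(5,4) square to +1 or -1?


The pseudoscalar I = e1...e_n (product of all n generators) of Cl(p,q) satisfies I^2 = (-1)^(q + n(n-1)/2).
p = 5, q = 4, n = p + q = 9
n(n-1)/2 = 9 * 8 / 2 = 36
Exponent = q + n(n-1)/2 = 4 + 36 = 40
I^2 = (-1)^40 = +1


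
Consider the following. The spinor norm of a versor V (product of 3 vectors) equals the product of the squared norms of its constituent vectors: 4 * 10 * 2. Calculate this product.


Spinor norm N(V) = |v1|^2 * |v2|^2 * ... * |v3|^2
= 4 * 10 * 2
Running product: 4, 40, 80
N(V) = 80


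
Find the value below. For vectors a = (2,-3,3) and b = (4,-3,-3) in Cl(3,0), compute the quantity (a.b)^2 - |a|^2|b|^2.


a . b = 2*4 + (-3)*(-3) + 3*(-3)
= 8 + 9 + (-9) = 8
|a|^2 = 2^2 + (-3)^2 + 3^2 = 22
|b|^2 = 4^2 + (-3)^2 + (-3)^2 = 34
(a.b)^2 = 8^2 = 64
|a|^2 * |b|^2 = 22 * 34 = 748
Result = 64 - 748 = -684


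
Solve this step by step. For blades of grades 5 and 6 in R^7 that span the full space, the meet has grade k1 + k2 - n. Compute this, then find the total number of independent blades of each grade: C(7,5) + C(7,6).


Meet grade = grade(A) + grade(B) - n
= 5 + 6 - 7 = 4
C(7,5) = 21
C(7,6) = 7
dim_A + dim_B = 21 + 7 = 28


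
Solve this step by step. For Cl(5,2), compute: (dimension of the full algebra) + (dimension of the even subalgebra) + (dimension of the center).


n = 5 + 2 = 7
Total dim = 2^7 = 128
Even subalgebra dim = 2^6 = 64
n is odd, so center dim = 2
Sum = 128 + 64 + 2 = 194


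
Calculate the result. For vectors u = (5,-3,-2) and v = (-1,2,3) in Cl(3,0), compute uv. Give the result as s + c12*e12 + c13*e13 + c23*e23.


In Cl(3,0): e_i^2 = 1, e_ie_j = -e_je_i for i != j.
Scalar part = u . v = 5*(-1) + (-3)*2 + (-2)*3
= -5 + (-6) + (-6) = -17
e12 coeff = 5*2 - (-3)*(-1) = 10 - 3 = 7
e13 coeff = 5*3 - (-2)*(-1) = 15 - 2 = 13
e23 coeff = (-3)*3 - (-2)*2 = -9 - (-4) = -5
uv = -17 + 7*e12 + 13*e13 - 5*e23


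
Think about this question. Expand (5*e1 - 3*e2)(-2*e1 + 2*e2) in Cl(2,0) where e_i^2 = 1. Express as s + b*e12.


Expand: (5*e1 - 3*e2)(-2*e1 + 2*e2)
= 5*(-2)*e1e1 + 5*2*e1e2 + (-3)*(-2)*e2e1 + (-3)*2*e2e2
Using e1^2 = e2^2 = 1, e2e1 = -e1e2:
Scalar part s = 5*(-2) + (-3)*2 = -10 + (-6) = -16
Bivector part b = 5*2 - (-3)*(-2) = 10 - 6 = 4
uv = -16 + 4*e12


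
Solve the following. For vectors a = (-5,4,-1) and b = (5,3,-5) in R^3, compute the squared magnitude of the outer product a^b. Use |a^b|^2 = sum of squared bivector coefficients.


a wedge b = (a1*b2 - a2*b1)*e12 + (a1*b3 - a3*b1)*e13 + (a2*b3 - a3*b2)*e23
e12 coeff: (-5)*3 - 4*5 = -15 - 20 = -35
e13 coeff: (-5)*(-5) - (-1)*5 = 25 - (-5) = 30
e23 coeff: 4*(-5) - (-1)*3 = -20 - (-3) = -17
|a wedge b|^2 = (-35)^2 + 30^2 + (-17)^2
= 1225 + 900 + 289
= 2414


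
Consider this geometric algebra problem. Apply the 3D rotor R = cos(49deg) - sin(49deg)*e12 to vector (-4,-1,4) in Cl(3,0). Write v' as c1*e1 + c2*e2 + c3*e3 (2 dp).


Rotor R = cos(49deg) - sin(49deg)*e12
Rotation angle theta = 2 * 49 = 98 degrees in the e12 plane (e1 -> e2).
The component perpendicular to the plane (e3) is invariant: v'_3 = v3 = 4.00
cos(98deg) = -0.1392, sin(98deg) = 0.9903
v'_1 = v1*cos(theta) - v2*sin(theta) = -4*(-0.1392) - (-1)*0.9903 = 1.55
v'_2 = v1*sin(theta) + v2*cos(theta) = -4*0.9903 + (-1)*(-0.1392) = -3.82
v' = 1.55*e1 - 3.82*e2 + 4.00*e3


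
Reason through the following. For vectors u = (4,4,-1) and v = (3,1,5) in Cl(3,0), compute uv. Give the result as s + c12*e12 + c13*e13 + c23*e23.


In Cl(3,0): e_i^2 = 1, e_ie_j = -e_je_i for i != j.
Scalar part = u . v = 4*3 + 4*1 + (-1)*5
= 12 + 4 + (-5) = 11
e12 coeff = 4*1 - 4*3 = 4 - 12 = -8
e13 coeff = 4*5 - (-1)*3 = 20 - (-3) = 23
e23 coeff = 4*5 - (-1)*1 = 20 - (-1) = 21
uv = 11 - 8*e12 + 23*e13 + 21*e23


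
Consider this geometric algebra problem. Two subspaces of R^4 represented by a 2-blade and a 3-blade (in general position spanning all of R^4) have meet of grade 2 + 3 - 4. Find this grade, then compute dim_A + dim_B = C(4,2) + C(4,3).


Meet grade = grade(A) + grade(B) - n
= 2 + 3 - 4 = 1
C(4,2) = 6
C(4,3) = 4
dim_A + dim_B = 6 + 4 = 10


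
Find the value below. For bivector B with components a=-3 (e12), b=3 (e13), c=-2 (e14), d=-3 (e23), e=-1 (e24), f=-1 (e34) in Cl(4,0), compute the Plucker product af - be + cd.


Plucker relation: af - be + cd
a*f = (-3)*(-1) = 3
b*e = 3*(-1) = -3
c*d = (-2)*(-3) = 6
af - be + cd = 3 - (-3) + 6
= 12


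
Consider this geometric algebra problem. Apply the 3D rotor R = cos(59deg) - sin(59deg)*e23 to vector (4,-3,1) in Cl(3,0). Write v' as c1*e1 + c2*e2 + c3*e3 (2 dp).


Rotor R = cos(59deg) - sin(59deg)*e23
Rotation angle theta = 2 * 59 = 118 degrees in the e23 plane (e2 -> e3).
The component perpendicular to the plane (e1) is invariant: v'_1 = v1 = 4.00
cos(118deg) = -0.4695, sin(118deg) = 0.8829
v'_2 = v2*cos(theta) - v3*sin(theta) = -3*(-0.4695) - 1*0.8829 = 0.53
v'_3 = v2*sin(theta) + v3*cos(theta) = -3*0.8829 + 1*(-0.4695) = -3.12
v' = 4.00*e1 + 0.53*e2 - 3.12*e3


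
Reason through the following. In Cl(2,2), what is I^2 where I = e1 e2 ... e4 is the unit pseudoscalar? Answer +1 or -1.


The pseudoscalar I = e1...e_n (product of all n generators) of Cl(p,q) satisfies I^2 = (-1)^(q + n(n-1)/2).
p = 2, q = 2, n = p + q = 4
n(n-1)/2 = 4 * 3 / 2 = 6
Exponent = q + n(n-1)/2 = 2 + 6 = 8
I^2 = (-1)^8 = +1


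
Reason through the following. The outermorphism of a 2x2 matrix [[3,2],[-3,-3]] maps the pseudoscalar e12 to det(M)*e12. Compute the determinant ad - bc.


The outermorphism of a linear map f sends e1^e2 to f(e1)^f(e2).
f(e1) = 3*e1 - 3*e2
f(e2) = 2*e1 - 3*e2
f(e1) ^ f(e2) = (3*e1 - 3*e2) ^ (2*e1 - 3*e2)
= 3*(-3)*e12 + (-3)*2*e21
= (-9 - (-6))*e12
= -3*e12
Coefficient = -3


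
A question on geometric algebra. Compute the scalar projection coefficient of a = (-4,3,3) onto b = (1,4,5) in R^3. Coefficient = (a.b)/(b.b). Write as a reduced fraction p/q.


Projection coefficient = (a . b) / (b . b)
a . b = (-4)*1 + 3*4 + 3*5
= -4 + 12 + 15 = 23
b . b = 1^2 + 4^2 + 5^2
= 1 + 16 + 25 = 42
Coefficient = 23/42
In lowest terms: 23/42


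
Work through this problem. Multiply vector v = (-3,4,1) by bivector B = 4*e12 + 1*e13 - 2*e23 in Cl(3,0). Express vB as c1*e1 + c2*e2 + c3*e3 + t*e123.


vB has grade-1 (vector) and grade-3 (trivector) parts: vB = (v _| B) + (v ^ B).
Vector part <vB>_1:
  e1: -v2*b12 - v3*b13 = -(4)*(4) - (1)*(1) = -17
  e2: v1*b12 - v3*b23 = (-3)*(4) - (1)*(-2) = -10
  e3: v1*b13 + v2*b23 = (-3)*(1) + (4)*(-2) = -11
Trivector part <vB>_3:
  e123: v1*b23 - v2*b13 + v3*b12 = (-3)*(-2) - (4)*(1) + (1)*(4) = 6
vB = -17*e1 - 10*e2 - 11*e3 + 6*e123


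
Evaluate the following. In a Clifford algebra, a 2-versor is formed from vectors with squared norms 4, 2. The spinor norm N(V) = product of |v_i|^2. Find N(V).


Spinor norm N(V) = |v1|^2 * |v2|^2 * ... * |v2|^2
= 4 * 2
Running product: 4, 8
N(V) = 8


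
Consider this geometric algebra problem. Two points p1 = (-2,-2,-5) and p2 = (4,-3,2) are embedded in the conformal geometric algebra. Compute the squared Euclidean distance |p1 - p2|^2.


p1 - p2 = (-6, 1, -7)
|p1 - p2|^2 = (-6)^2 + 1^2 + (-7)^2
= 36 + 1 + 49
= 86


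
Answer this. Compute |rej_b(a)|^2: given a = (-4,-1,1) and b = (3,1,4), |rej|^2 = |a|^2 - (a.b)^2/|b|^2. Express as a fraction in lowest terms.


|a|^2 = (-4)^2 + (-1)^2 + 1^2 = 18
|b|^2 = 3^2 + 1^2 + 4^2 = 26
a . b = (-4)*3 + (-1)*1 + 1*4 = -9
(a.b)^2 = (-9)^2 = 81
|rej|^2 = 18 - 81/26
= (468 - 81)/26
= 387/26
In lowest terms: 387/26


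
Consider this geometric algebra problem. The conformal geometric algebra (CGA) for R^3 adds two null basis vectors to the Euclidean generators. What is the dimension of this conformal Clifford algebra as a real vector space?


The conformal model of R^3 uses Cl(4,1): the 3 Euclidean generators plus two extra orthogonal generators e+ (e+^2 = +1) and e- (e-^2 = -1), from which the null vectors e0, einf are built.
Number of generators m = 3 + 2 = 5.
dim Cl(p,q) = 2^m = 2^5 = 32


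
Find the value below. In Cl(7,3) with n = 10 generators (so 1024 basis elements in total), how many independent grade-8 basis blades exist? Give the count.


Number of grade-k basis blades in Cl(p,q) with n = p + q is C(n, k).
n = 7 + 3 = 10
C(10, 8) = 10! / (8! * 2!)
= 3628800 / (40320 * 2)
= 45


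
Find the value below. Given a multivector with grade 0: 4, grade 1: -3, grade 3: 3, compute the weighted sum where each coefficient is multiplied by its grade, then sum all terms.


Grade-weighted sum = sum of grade_k * coefficient_k
0*4 = 0
1*(-3) = -3
3*3 = 9
Total = 0 + (-3) + 9 = 6


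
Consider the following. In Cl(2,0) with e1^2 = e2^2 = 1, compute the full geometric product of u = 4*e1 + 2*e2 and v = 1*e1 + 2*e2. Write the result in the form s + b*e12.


Expand: (4*e1 + 2*e2)(1*e1 + 2*e2)
= 4*1*e1e1 + 4*2*e1e2 + 2*1*e2e1 + 2*2*e2e2
Using e1^2 = e2^2 = 1, e2e1 = -e1e2:
Scalar part s = 4*1 + 2*2 = 4 + 4 = 8
Bivector part b = 4*2 - 2*1 = 8 - 2 = 6
uv = 8 + 6*e12


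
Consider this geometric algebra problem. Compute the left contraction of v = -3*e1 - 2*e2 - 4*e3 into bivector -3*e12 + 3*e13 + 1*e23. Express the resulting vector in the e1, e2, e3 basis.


Left contraction v _| B = <vB>_1 (grade-1 part of the geometric product vB).
Using e1_|e12 = e2, e2_|e12 = -e1, e1_|e13 = e3, e3_|e13 = -e1, e2_|e23 = e3, e3_|e23 = -e2:
e1 coeff: -v2*b12 - v3*b13 = -(-2)*(-3) - (-4)*(3) = 6
e2 coeff: v1*b12 - v3*b23 = (-3)*(-3) - (-4)*(1) = 13
e3 coeff: v1*b13 + v2*b23 = (-3)*(3) + (-2)*(1) = -11
v _| B = 6*e1 + 13*e2 - 11*e3


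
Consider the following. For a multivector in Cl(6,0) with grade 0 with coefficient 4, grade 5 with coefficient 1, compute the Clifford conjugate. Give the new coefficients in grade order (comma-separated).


Clifford conjugate sign for grade k: (-1)^(k(k+1)/2)
Grade 0: (-1)^(0*1/2) = (-1)^0 = 1, coeff 4 -> 4
Grade 5: (-1)^(5*6/2) = (-1)^15 = -1, coeff 1 -> -1
Conjugated coefficients: 4, -1


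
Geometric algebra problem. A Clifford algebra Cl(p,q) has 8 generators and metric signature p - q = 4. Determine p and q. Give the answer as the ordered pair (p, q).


We need p + q = 8 and p - q = 4.
Adding: 2p = 8 + 4 = 12, so p = 6.
Then q = 8 - 6 = 2.
(p, q) = (6, 2)


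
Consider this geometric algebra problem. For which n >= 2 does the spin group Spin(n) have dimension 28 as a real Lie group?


dim Spin(n) = dim so(n) = n(n-1)/2.
Solve n(n-1)/2 = 28, i.e. n^2 - n - 56 = 0.
Discriminant = 1 + 8*28 = 225
n = (1 + sqrt(225))/2 = (1 + 15)/2 = 8


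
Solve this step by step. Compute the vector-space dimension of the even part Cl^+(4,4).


Even subalgebra dimension = 2^(n-1)
n = 4 + 4 = 8
2^(8 - 1) = 2^7 = 128
Verification: sum of C(8,k) for even k = 1 + 28 + 70 + 28 + 1 = 128
Result = 128


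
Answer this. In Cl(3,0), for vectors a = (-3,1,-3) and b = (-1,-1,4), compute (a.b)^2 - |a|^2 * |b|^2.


a . b = (-3)*(-1) + 1*(-1) + (-3)*4
= 3 + (-1) + (-12) = -10
|a|^2 = (-3)^2 + 1^2 + (-3)^2 = 19
|b|^2 = (-1)^2 + (-1)^2 + 4^2 = 18
(a.b)^2 = (-10)^2 = 100
|a|^2 * |b|^2 = 19 * 18 = 342
Result = 100 - 342 = -242


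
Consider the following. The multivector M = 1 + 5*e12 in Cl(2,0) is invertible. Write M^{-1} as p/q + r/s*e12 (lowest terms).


M = 1 + 5*e12, where e12^2 = -1.
Since M commutes with its reverse ~M = a - b*e12, M * ~M = a^2 - b^2*e12^2 = a^2 + b^2.
So M^{-1} = ~M / (a^2 + b^2) = (a - b*e12)/(a^2 + b^2).
a^2 + b^2 = 1 + 25 = 26
Scalar part = 1/26 = 1/26
Bivector coeff = -5/26 = -5/26
M^{-1} = 1/26 - 5/26*e12


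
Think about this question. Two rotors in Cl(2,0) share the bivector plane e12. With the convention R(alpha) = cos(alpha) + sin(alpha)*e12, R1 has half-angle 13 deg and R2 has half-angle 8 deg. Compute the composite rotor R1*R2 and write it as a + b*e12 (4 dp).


Same-plane rotors commute and their half-angles add:
R1*R2 = cos(a1 + a2) + sin(a1 + a2)*e12.
a1 + a2 = 13 + 8 = 21 deg
cos(21 deg) = 0.9336
sin(21 deg) = 0.3584
R1*R2 = 0.9336 + 0.3584*e12


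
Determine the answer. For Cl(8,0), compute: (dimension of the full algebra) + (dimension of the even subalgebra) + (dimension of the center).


n = 8 + 0 = 8
Total dim = 2^8 = 256
Even subalgebra dim = 2^7 = 128
n is even, so center dim = 1
Sum = 256 + 128 + 1 = 385


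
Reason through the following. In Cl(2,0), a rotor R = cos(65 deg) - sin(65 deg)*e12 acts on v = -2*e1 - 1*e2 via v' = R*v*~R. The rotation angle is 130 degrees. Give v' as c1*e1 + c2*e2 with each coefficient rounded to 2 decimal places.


Rotor R = cos(65deg) - sin(65deg)*e12
Rotation angle theta = 2 * 65 = 130 degrees
v' = R*v*~R rotates v by theta.
cos(130deg) = -0.6428, sin(130deg) = 0.7660
v'_1 = -2*cos(130deg) - (-1)*sin(130deg)
= -2*(-0.6428) - (-1)*0.7660
= 2.05
v'_2 = -2*sin(130deg) + (-1)*cos(130deg)
= -2*0.7660 + (-1)*(-0.6428)
= -0.89
v' = 2.05*e1 - 0.89*e2


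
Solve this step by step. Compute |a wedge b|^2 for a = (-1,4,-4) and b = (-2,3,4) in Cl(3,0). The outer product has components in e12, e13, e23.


a wedge b = (a1*b2 - a2*b1)*e12 + (a1*b3 - a3*b1)*e13 + (a2*b3 - a3*b2)*e23
e12 coeff: (-1)*3 - 4*(-2) = -3 - (-8) = 5
e13 coeff: (-1)*4 - (-4)*(-2) = -4 - 8 = -12
e23 coeff: 4*4 - (-4)*3 = 16 - (-12) = 28
|a wedge b|^2 = 5^2 + (-12)^2 + 28^2
= 25 + 144 + 784
= 953


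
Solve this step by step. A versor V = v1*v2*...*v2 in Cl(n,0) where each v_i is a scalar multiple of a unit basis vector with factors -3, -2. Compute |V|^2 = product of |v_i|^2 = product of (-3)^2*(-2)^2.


Each vector v_i has |v_i|^2 = s_i^2
Squared scales: (-3)^2 = 9, (-2)^2 = 4
|V|^2 = 9 * 4
= 36


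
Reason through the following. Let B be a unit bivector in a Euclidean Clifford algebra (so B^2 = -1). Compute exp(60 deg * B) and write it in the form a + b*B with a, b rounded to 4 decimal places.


For a unit bivector B with B^2 = -1, the exponential series gives
e^(theta*B) = cos(theta) + sin(theta)*B (the GA analogue of Euler's formula).
theta = 60 degrees = 1.047198 rad
cos(60 deg) = 0.5000
sin(60 deg) = 0.8660
exp(theta*B) = 0.5000 + 0.8660*B


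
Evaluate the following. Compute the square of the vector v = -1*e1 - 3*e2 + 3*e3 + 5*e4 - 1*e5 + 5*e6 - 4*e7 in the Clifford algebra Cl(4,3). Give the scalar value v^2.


v^2 = sum of c_i^2 * e_i^2
Positive signature terms (e_i^2 = +1): (-1)^2 + (-3)^2 + 3^2 + 5^2 = 44
Negative signature terms (e_j^2 = -1): (-1)^2 + 5^2 + (-4)^2 = 42
v^2 = 44 - 42 = 2


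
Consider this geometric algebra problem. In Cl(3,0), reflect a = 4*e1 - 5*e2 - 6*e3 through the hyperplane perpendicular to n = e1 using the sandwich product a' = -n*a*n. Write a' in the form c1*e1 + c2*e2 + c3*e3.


Reflection formula: a' = -n*a*n, with n = e1 (unit vector, n^2 = 1).
For reflection through hyperplane perp to e1:
The component along e1 flips sign, others stay.
a = (4, -5, -6)
a' = (-4, -5, -6)
a' = -4*e1 - 5*e2 - 6*e3


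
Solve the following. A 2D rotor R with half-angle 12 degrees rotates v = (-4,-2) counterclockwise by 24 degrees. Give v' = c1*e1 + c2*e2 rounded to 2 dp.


Rotor R = cos(12deg) - sin(12deg)*e12
Rotation angle theta = 2 * 12 = 24 degrees
v' = R*v*~R rotates v by theta.
cos(24deg) = 0.9135, sin(24deg) = 0.4067
v'_1 = -4*cos(24deg) - (-2)*sin(24deg)
= -4*0.9135 - (-2)*0.4067
= -2.84
v'_2 = -4*sin(24deg) + (-2)*cos(24deg)
= -4*0.4067 + (-2)*0.9135
= -3.45
v' = -2.84*e1 - 3.45*e2


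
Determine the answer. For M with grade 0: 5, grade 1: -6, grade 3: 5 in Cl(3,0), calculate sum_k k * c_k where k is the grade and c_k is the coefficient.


Grade-weighted sum = sum of grade_k * coefficient_k
0*5 = 0
1*(-6) = -6
3*5 = 15
Total = 0 + (-6) + 15 = 9


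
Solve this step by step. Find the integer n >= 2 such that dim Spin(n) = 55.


dim Spin(n) = dim so(n) = n(n-1)/2.
Solve n(n-1)/2 = 55, i.e. n^2 - n - 110 = 0.
Discriminant = 1 + 8*55 = 441
n = (1 + sqrt(441))/2 = (1 + 21)/2 = 11


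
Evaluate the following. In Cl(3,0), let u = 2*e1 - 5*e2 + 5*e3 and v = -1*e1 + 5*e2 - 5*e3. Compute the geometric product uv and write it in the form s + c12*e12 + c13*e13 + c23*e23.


In Cl(3,0): e_i^2 = 1, e_ie_j = -e_je_i for i != j.
Scalar part = u . v = 2*(-1) + (-5)*5 + 5*(-5)
= -2 + (-25) + (-25) = -52
e12 coeff = 2*5 - (-5)*(-1) = 10 - 5 = 5
e13 coeff = 2*(-5) - 5*(-1) = -10 - (-5) = -5
e23 coeff = (-5)*(-5) - 5*5 = 25 - 25 = 0
uv = -52 + 5*e12 - 5*e13 + 0*e23


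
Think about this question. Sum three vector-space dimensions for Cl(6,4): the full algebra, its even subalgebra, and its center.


n = 6 + 4 = 10
Total dim = 2^10 = 1024
Even subalgebra dim = 2^9 = 512
n is even, so center dim = 1
Sum = 1024 + 512 + 1 = 1537


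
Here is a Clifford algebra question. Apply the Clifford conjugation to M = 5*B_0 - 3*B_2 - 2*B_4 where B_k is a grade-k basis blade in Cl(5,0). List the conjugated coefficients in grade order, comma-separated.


Clifford conjugate sign for grade k: (-1)^(k(k+1)/2)
Grade 0: (-1)^(0*1/2) = (-1)^0 = 1, coeff 5 -> 5
Grade 2: (-1)^(2*3/2) = (-1)^3 = -1, coeff -3 -> 3
Grade 4: (-1)^(4*5/2) = (-1)^10 = 1, coeff -2 -> -2
Conjugated coefficients: 5, 3, -2


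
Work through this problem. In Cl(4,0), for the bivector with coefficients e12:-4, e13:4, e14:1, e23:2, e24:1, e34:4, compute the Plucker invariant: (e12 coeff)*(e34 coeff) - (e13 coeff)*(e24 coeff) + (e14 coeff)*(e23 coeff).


Plucker relation: af - be + cd
a*f = (-4)*4 = -16
b*e = 4*1 = 4
c*d = 1*2 = 2
af - be + cd = -16 - 4 + 2
= -18


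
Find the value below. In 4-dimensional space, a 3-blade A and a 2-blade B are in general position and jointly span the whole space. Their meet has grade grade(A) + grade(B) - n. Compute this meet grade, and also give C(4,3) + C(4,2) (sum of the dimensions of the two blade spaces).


Meet grade = grade(A) + grade(B) - n
= 3 + 2 - 4 = 1
C(4,3) = 4
C(4,2) = 6
dim_A + dim_B = 4 + 6 = 10


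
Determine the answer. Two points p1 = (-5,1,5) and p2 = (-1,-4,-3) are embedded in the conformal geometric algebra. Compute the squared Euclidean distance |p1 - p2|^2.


p1 - p2 = (-4, 5, 8)
|p1 - p2|^2 = (-4)^2 + 5^2 + 8^2
= 16 + 25 + 64
= 105


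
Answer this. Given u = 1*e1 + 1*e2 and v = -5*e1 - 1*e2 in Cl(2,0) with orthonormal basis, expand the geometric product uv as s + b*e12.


Expand: (1*e1 + 1*e2)(-5*e1 - 1*e2)
= 1*(-5)*e1e1 + 1*(-1)*e1e2 + 1*(-5)*e2e1 + 1*(-1)*e2e2
Using e1^2 = e2^2 = 1, e2e1 = -e1e2:
Scalar part s = 1*(-5) + 1*(-1) = -5 + (-1) = -6
Bivector part b = 1*(-1) - 1*(-5) = -1 - (-5) = 4
uv = -6 + 4*e12


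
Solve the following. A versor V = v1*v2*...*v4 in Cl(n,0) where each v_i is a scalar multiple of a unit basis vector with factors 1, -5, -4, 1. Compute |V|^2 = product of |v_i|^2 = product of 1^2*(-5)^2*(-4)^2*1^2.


Each vector v_i has |v_i|^2 = s_i^2
Squared scales: 1^2 = 1, (-5)^2 = 25, (-4)^2 = 16, 1^2 = 1
|V|^2 = 1 * 25 * 16 * 1
= 400


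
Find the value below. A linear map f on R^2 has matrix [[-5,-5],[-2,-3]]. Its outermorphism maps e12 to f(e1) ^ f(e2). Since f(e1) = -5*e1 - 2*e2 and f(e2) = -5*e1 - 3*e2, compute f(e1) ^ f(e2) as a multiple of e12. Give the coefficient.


The outermorphism of a linear map f sends e1^e2 to f(e1)^f(e2).
f(e1) = -5*e1 - 2*e2
f(e2) = -5*e1 - 3*e2
f(e1) ^ f(e2) = (-5*e1 - 2*e2) ^ (-5*e1 - 3*e2)
= (-5)*(-3)*e12 + (-2)*(-5)*e21
= (15 - 10)*e12
= 5*e12
Coefficient = 5


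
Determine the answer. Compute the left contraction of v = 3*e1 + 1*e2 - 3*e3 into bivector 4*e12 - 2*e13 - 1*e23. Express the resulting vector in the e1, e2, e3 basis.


Left contraction v _| B = <vB>_1 (grade-1 part of the geometric product vB).
Using e1_|e12 = e2, e2_|e12 = -e1, e1_|e13 = e3, e3_|e13 = -e1, e2_|e23 = e3, e3_|e23 = -e2:
e1 coeff: -v2*b12 - v3*b13 = -(1)*(4) - (-3)*(-2) = -10
e2 coeff: v1*b12 - v3*b23 = (3)*(4) - (-3)*(-1) = 9
e3 coeff: v1*b13 + v2*b23 = (3)*(-2) + (1)*(-1) = -7
v _| B = -10*e1 + 9*e2 - 7*e3


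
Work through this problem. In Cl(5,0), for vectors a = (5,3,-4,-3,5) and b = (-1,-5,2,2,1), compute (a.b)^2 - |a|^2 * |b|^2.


a . b = 5*(-1) + 3*(-5) + (-4)*2 + (-3)*2 + 5*1
= -5 + (-15) + (-8) + (-6) + 5 = -29
|a|^2 = 5^2 + 3^2 + (-4)^2 + (-3)^2 + 5^2 = 84
|b|^2 = (-1)^2 + (-5)^2 + 2^2 + 2^2 + 1^2 = 35
(a.b)^2 = (-29)^2 = 841
|a|^2 * |b|^2 = 84 * 35 = 2940
Result = 841 - 2940 = -2099


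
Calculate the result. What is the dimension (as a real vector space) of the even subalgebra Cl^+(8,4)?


Even subalgebra dimension = 2^(n-1)
n = 8 + 4 = 12
2^(12 - 1) = 2^11 = 2048
Verification: sum of C(12,k) for even k = 1 + 66 + 495 + 924 + 495 + 66 + 1 = 2048
Result = 2048


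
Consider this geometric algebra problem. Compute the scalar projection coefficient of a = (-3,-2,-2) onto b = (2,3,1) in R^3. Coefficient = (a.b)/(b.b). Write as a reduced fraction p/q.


Projection coefficient = (a . b) / (b . b)
a . b = (-3)*2 + (-2)*3 + (-2)*1
= -6 + (-6) + (-2) = -14
b . b = 2^2 + 3^2 + 1^2
= 4 + 9 + 1 = 14
Coefficient = -14/14
In lowest terms: -1/1


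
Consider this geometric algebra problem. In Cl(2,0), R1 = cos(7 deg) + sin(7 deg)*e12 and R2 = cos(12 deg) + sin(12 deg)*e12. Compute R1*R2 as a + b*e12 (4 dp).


Same-plane rotors commute and their half-angles add:
R1*R2 = cos(a1 + a2) + sin(a1 + a2)*e12.
a1 + a2 = 7 + 12 = 19 deg
cos(19 deg) = 0.9455
sin(19 deg) = 0.3256
R1*R2 = 0.9455 + 0.3256*e12


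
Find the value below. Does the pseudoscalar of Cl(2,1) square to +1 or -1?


The pseudoscalar I = e1...e_n (product of all n generators) of Cl(p,q) satisfies I^2 = (-1)^(q + n(n-1)/2).
p = 2, q = 1, n = p + q = 3
n(n-1)/2 = 3 * 2 / 2 = 3
Exponent = q + n(n-1)/2 = 1 + 3 = 4
I^2 = (-1)^4 = +1


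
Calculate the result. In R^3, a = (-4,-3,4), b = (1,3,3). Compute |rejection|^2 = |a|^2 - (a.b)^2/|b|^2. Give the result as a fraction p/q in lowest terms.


|a|^2 = (-4)^2 + (-3)^2 + 4^2 = 41
|b|^2 = 1^2 + 3^2 + 3^2 = 19
a . b = (-4)*1 + (-3)*3 + 4*3 = -1
(a.b)^2 = (-1)^2 = 1
|rej|^2 = 41 - 1/19
= (779 - 1)/19
= 778/19
In lowest terms: 778/19


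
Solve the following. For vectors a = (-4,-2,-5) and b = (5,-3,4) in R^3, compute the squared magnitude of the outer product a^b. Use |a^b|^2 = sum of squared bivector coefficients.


a wedge b = (a1*b2 - a2*b1)*e12 + (a1*b3 - a3*b1)*e13 + (a2*b3 - a3*b2)*e23
e12 coeff: (-4)*(-3) - (-2)*5 = 12 - (-10) = 22
e13 coeff: (-4)*4 - (-5)*5 = -16 - (-25) = 9
e23 coeff: (-2)*4 - (-5)*(-3) = -8 - 15 = -23
|a wedge b|^2 = 22^2 + 9^2 + (-23)^2
= 484 + 81 + 529
= 1094


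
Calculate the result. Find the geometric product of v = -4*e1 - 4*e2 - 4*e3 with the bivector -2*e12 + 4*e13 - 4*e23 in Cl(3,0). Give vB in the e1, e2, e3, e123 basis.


vB has grade-1 (vector) and grade-3 (trivector) parts: vB = (v _| B) + (v ^ B).
Vector part <vB>_1:
  e1: -v2*b12 - v3*b13 = -(-4)*(-2) - (-4)*(4) = 8
  e2: v1*b12 - v3*b23 = (-4)*(-2) - (-4)*(-4) = -8
  e3: v1*b13 + v2*b23 = (-4)*(4) + (-4)*(-4) = 0
Trivector part <vB>_3:
  e123: v1*b23 - v2*b13 + v3*b12 = (-4)*(-4) - (-4)*(4) + (-4)*(-2) = 40
vB = 8*e1 - 8*e2 + 0*e3 + 40*e123


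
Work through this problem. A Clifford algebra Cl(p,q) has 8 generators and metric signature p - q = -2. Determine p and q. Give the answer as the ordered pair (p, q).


We need p + q = 8 and p - q = -2.
Adding: 2p = 8 + (-2) = 6, so p = 3.
Then q = 8 - 3 = 5.
(p, q) = (3, 5)


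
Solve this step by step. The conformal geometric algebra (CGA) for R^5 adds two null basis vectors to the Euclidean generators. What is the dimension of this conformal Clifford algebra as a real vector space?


The conformal model of R^5 uses Cl(6,1): the 5 Euclidean generators plus two extra orthogonal generators e+ (e+^2 = +1) and e- (e-^2 = -1), from which the null vectors e0, einf are built.
Number of generators m = 5 + 2 = 7.
dim Cl(p,q) = 2^m = 2^7 = 128
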